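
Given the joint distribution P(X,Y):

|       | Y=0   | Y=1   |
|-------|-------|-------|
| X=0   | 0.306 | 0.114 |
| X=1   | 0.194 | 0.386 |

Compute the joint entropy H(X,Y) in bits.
1.8690 bits

H(X,Y) = -Σ_{x,y} P(x,y) log₂ P(x,y). Per-cell terms -P(x,y)·log₂P(x,y):
  X=0: 0.5228, 0.3571
  X=1: 0.4590, 0.5301
Sum of the 4 terms: H(X,Y) = 1.8690 bits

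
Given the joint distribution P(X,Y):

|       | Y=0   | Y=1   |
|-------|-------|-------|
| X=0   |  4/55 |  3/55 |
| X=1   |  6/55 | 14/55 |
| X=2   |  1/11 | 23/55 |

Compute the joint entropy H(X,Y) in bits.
2.1956 bits

H(X,Y) = -Σ_{x,y} P(x,y) log₂ P(x,y). Per-cell terms -P(x,y)·log₂P(x,y):
  X=0: 0.2750, 0.2289
  X=1: 0.3487, 0.5025
  X=2: 0.3145, 0.5260
Sum of the 6 terms: H(X,Y) = 2.1956 bits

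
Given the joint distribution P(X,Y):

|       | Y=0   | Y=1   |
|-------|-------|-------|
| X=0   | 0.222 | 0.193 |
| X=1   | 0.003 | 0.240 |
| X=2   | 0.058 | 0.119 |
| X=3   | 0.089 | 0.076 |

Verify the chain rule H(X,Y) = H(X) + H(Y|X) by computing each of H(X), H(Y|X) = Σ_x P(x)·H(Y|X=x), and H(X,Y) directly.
H(X) = 1.8936 bits, H(Y|X) = 0.7626 bits, H(X,Y) = 2.6562 bits

Marginal of X (row sums):
  P(X=0) = 0.222 + 0.193 = 0.415
  P(X=1) = 0.003 + 0.240 = 0.243
  P(X=2) = 0.058 + 0.119 = 0.177
  P(X=3) = 0.089 + 0.076 = 0.165
H(X) = -[0.415·log₂(0.415) + 0.243·log₂(0.243) + 0.177·log₂(0.177) + 0.165·log₂(0.165)]
  = 0.52656 + 0.49596 + 0.44218 + 0.42891 = 1.8936 bits

H(Y|X) = Σ_x P(x)·H(Y|X=x):
  X=0: P(X=0) = 0.415, P(Y|X=0) = (222/415, 193/415) → H(Y|X=0) = 0.99647
  X=1: P(X=1) = 0.243, P(Y|X=1) = (1/81, 80/81) → H(Y|X=1) = 0.09597
  X=2: P(X=2) = 0.177, P(Y|X=2) = (58/177, 119/177) → H(Y|X=2) = 0.91254
  X=3: P(X=3) = 0.165, P(Y|X=3) = (89/165, 76/165) → H(Y|X=3) = 0.99552
H(Y|X) = 0.415·0.99647 + 0.243·0.09597 + 0.177·0.91254 + 0.165·0.99552 = 0.7626 bits

H(X,Y) = -Σ_{x,y} P(x,y) log₂ P(x,y). Per-cell terms -P(x,y)·log₂P(x,y):
  X=0: 0.48204, 0.45805
  X=1: 0.02514, 0.49413
  X=2: 0.23825, 0.36545
  X=3: 0.31061, 0.28256
Sum of the 8 terms: H(X,Y) = 2.6562 bits

Chain rule check:
  H(X) + H(Y|X) = 1.8936 + 0.7626 = 2.6562 bits
  H(X,Y) = 2.6562 bits
✓ Chain rule verified.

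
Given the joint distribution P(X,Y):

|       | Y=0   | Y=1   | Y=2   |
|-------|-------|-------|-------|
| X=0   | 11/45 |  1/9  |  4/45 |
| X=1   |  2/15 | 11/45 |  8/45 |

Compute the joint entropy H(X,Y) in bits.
2.4868 bits

H(X,Y) = -Σ_{x,y} P(x,y) log₂ P(x,y). Per-cell terms -P(x,y)·log₂P(x,y):
  X=0: 0.4968, 0.3522, 0.3104
  X=1: 0.3876, 0.4968, 0.4430
Sum of the 6 terms: H(X,Y) = 2.4868 bits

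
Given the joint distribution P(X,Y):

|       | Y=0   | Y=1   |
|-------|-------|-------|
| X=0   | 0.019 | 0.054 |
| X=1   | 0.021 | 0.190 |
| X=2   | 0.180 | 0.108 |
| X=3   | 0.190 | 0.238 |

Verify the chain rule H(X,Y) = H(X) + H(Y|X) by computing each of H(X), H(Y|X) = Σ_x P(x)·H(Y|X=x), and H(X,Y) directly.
H(X) = 1.7905 bits, H(Y|X) = 0.8580 bits, H(X,Y) = 2.6485 bits

Marginal of X (row sums):
  P(X=0) = 0.019 + 0.054 = 0.073
  P(X=1) = 0.021 + 0.190 = 0.211
  P(X=2) = 0.180 + 0.108 = 0.288
  P(X=3) = 0.190 + 0.238 = 0.428
H(X) = -[0.073·log₂(0.073) + 0.211·log₂(0.211) + 0.288·log₂(0.288) + 0.428·log₂(0.428)]
  = 0.27565 + 0.47363 + 0.51721 + 0.52401 = 1.7905 bits

H(Y|X) = Σ_x P(x)·H(Y|X=x):
  X=0: P(X=0) = 0.073, P(Y|X=0) = (19/73, 54/73) → H(Y|X=0) = 0.82716
  X=1: P(X=1) = 0.211, P(Y|X=1) = (21/211, 190/211) → H(Y|X=1) = 0.46749
  X=2: P(X=2) = 0.288, P(Y|X=2) = (5/8, 3/8) → H(Y|X=2) = 0.95443
  X=3: P(X=3) = 0.428, P(Y|X=3) = (95/214, 119/214) → H(Y|X=3) = 0.99091
H(Y|X) = 0.073·0.82716 + 0.211·0.46749 + 0.288·0.95443 + 0.428·0.99091 = 0.8580 bits

H(X,Y) = -Σ_{x,y} P(x,y) log₂ P(x,y). Per-cell terms -P(x,y)·log₂P(x,y):
  X=0: 0.10864, 0.22739
  X=1: 0.11704, 0.45523
  X=2: 0.44531, 0.34678
  X=3: 0.45523, 0.49289
Sum of the 8 terms: H(X,Y) = 2.6485 bits

Chain rule check:
  H(X) + H(Y|X) = 1.7905 + 0.8580 = 2.6485 bits
  H(X,Y) = 2.6485 bits
✓ Chain rule verified.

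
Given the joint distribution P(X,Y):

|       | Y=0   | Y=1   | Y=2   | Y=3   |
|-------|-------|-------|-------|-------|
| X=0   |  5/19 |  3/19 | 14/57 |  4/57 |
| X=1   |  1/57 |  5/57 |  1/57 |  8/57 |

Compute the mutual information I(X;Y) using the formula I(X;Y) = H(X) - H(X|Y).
0.2195 bits

I(X;Y) = H(X) - H(X|Y)

Marginal of X (row sums):
  P(X=0) = 5/19 + 3/19 + 14/57 + 4/57 = 14/19
  P(X=1) = 1/57 + 5/57 + 1/57 + 8/57 = 5/19
H(X) = -[(14/19)·log₂(14/19) + (5/19)·log₂(5/19)]
  = 0.32463 + 0.50684 = 0.83147 bits

Marginal of Y (column sums):
  P(Y=0) = 5/19 + 1/57 = 16/57
  P(Y=1) = 3/19 + 5/57 = 14/57
  P(Y=2) = 14/57 + 1/57 = 5/19
  P(Y=3) = 4/57 + 8/57 = 4/19
H(X|Y) = Σ_y P(y)·H(X|Y=y):
  Y=0: P(Y=0) = 16/57, P(X|Y=0) = (15/16, 1/16) → H(X|Y=0) = 0.33729
  Y=1: P(Y=1) = 14/57, P(X|Y=1) = (9/14, 5/14) → H(X|Y=1) = 0.94029
  Y=2: P(Y=2) = 5/19, P(X|Y=2) = (14/15, 1/15) → H(X|Y=2) = 0.35336
  Y=3: P(Y=3) = 4/19, P(X|Y=3) = (1/3, 2/3) → H(X|Y=3) = 0.91830
H(X|Y) = (16/57)·0.33729 + (14/57)·0.94029 + (5/19)·0.35336 + (4/19)·0.91830 = 0.61194 bits

I(X;Y) = H(X) - H(X|Y) = 0.83147 - 0.61194 = 0.2195 bits

Cross-check via I(X;Y) = H(X) + H(Y) - H(X,Y): computing H(Y) from the column sums and H(X,Y) from the 8 cells in the same way gives H(Y) = 1.99209 bits and H(X,Y) = 2.60403 bits, so
I(X;Y) = 0.83147 + 1.99209 - 2.60403 = 0.2195 bits ✓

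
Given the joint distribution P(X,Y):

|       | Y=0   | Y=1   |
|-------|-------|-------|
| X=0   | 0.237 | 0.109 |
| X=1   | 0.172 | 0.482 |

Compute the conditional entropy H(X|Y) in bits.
0.8091 bits

H(X|Y) = H(X,Y) - H(Y)

H(X,Y) = -Σ_{x,y} P(x,y) log₂ P(x,y). Per-cell terms -P(x,y)·log₂P(x,y):
  X=0: 0.49226, 0.34854
  X=1: 0.43680, 0.50750
Sum of the 4 terms: H(X,Y) = 1.7851 bits

Marginal of Y (column sums):
  P(Y=0) = 0.237 + 0.172 = 0.409
  P(Y=1) = 0.109 + 0.482 = 0.591
H(Y) = -[0.409·log₂(0.409) + 0.591·log₂(0.591)]
  = 0.52754 + 0.44843 = 0.9760 bits

H(X|Y) = H(X,Y) - H(Y) = 1.7851 - 0.9760 = 0.8091 bits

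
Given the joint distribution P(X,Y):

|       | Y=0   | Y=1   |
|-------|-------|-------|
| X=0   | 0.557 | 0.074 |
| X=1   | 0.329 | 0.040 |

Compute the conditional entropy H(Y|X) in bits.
0.5117 bits

H(Y|X) = H(X,Y) - H(X)

H(X,Y) = -Σ_{x,y} P(x,y) log₂ P(x,y). Per-cell terms -P(x,y)·log₂P(x,y):
  X=0: 0.47025, 0.27797
  X=1: 0.52766, 0.18575
Sum of the 4 terms: H(X,Y) = 1.4616 bits

Marginal of X (row sums):
  P(X=0) = 0.557 + 0.074 = 0.631
  P(X=1) = 0.329 + 0.040 = 0.369
H(X) = -[0.631·log₂(0.631) + 0.369·log₂(0.369)]
  = 0.41917 + 0.53074 = 0.9499 bits

H(Y|X) = H(X,Y) - H(X) = 1.4616 - 0.9499 = 0.5117 bits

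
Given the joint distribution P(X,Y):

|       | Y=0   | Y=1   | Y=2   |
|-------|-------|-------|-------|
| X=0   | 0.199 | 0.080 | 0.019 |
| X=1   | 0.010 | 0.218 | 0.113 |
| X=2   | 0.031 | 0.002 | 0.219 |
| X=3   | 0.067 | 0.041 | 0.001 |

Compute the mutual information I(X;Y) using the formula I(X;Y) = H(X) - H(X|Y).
0.6041 bits

I(X;Y) = H(X) - H(X|Y)

Marginal of X (row sums):
  P(X=0) = 0.199 + 0.080 + 0.019 = 0.298
  P(X=1) = 0.010 + 0.218 + 0.113 = 0.341
  P(X=2) = 0.031 + 0.002 + 0.219 = 0.252
  P(X=3) = 0.067 + 0.041 + 0.001 = 0.109
H(X) = -[0.298·log₂(0.298) + 0.341·log₂(0.341) + 0.252·log₂(0.252) + 0.109·log₂(0.109)]
  = 0.5204915 + 0.5292853 + 0.5011031 + 0.3485384 = 1.899418 bits

Marginal of Y (column sums):
  P(Y=0) = 0.199 + 0.010 + 0.031 + 0.067 = 0.307
  P(Y=1) = 0.080 + 0.218 + 0.002 + 0.041 = 0.341
  P(Y=2) = 0.019 + 0.113 + 0.219 + 0.001 = 0.352
H(X|Y) = Σ_y P(y)·H(X|Y=y):
  Y=0: P(Y=0) = 0.307, P(X|Y=0) = (199/307, 10/307, 31/307, 67/307) → H(X|Y=0) = 1.3796335
  Y=1: P(Y=1) = 0.341, P(X|Y=1) = (80/341, 218/341, 2/341, 41/341) → H(X|Y=1) = 1.3142788
  Y=2: P(Y=2) = 0.352, P(X|Y=2) = (19/352, 113/352, 219/352, 1/352) → H(X|Y=2) = 1.2035532
H(X|Y) = 0.307·1.3796335 + 0.341·1.3142788 + 0.352·1.2035532 = 1.295367 bits

I(X;Y) = H(X) - H(X|Y) = 1.899418 - 1.295367 = 0.6041 bits

Cross-check via I(X;Y) = H(X) + H(Y) - H(X,Y): computing H(Y) from the column sums and H(X,Y) from the 12 cells in the same way gives H(Y) = 1.582554 bits and H(X,Y) = 2.877921 bits, so
I(X;Y) = 1.899418 + 1.582554 - 2.877921 = 0.6041 bits ✓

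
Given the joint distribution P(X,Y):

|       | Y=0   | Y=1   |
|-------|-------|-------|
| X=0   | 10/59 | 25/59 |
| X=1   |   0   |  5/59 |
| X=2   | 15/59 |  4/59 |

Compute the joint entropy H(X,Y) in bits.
2.0262 bits

H(X,Y) = -Σ_{x,y} P(x,y) log₂ P(x,y). Per-cell terms -P(x,y)·log₂P(x,y):
  X=0: 0.4340, 0.5249
  X=1: 0.0000, 0.3018
  X=2: 0.5023, 0.2632
  (cells with P = 0 contribute 0)
Sum of the 6 terms: H(X,Y) = 2.0262 bits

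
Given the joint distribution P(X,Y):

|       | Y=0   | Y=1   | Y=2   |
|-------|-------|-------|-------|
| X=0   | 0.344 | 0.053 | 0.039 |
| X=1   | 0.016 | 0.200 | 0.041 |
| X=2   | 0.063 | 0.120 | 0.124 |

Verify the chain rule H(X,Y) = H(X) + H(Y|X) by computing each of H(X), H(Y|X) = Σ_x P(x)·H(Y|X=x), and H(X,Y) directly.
H(X) = 1.5489 bits, H(Y|X) = 1.1283 bits, H(X,Y) = 2.6773 bits

Marginal of X (row sums):
  P(X=0) = 0.344 + 0.053 + 0.039 = 0.436
  P(X=1) = 0.016 + 0.200 + 0.041 = 0.257
  P(X=2) = 0.063 + 0.120 + 0.124 = 0.307
H(X) = -[0.436·log₂(0.436) + 0.257·log₂(0.257) + 0.307·log₂(0.307)]
  = 0.52215 + 0.50376 + 0.52303 = 1.5489 bits

H(Y|X) = Σ_x P(x)·H(Y|X=x):
  X=0: P(X=0) = 0.436, P(Y|X=0) = (86/109, 53/436, 39/436) → H(Y|X=0) = 0.95088
  X=1: P(X=1) = 0.257, P(Y|X=1) = (16/257, 200/257, 41/257) → H(Y|X=1) = 0.95336
  X=2: P(X=2) = 0.307, P(Y|X=2) = (63/307, 120/307, 124/307) → H(Y|X=2) = 1.52686
H(Y|X) = 0.436·0.95088 + 0.257·0.95336 + 0.307·1.52686 = 1.1283 bits

H(X,Y) = -Σ_{x,y} P(x,y) log₂ P(x,y). Per-cell terms -P(x,y)·log₂P(x,y):
  X=0: 0.52959, 0.22461, 0.18253
  X=1: 0.09545, 0.46439, 0.18894
  X=2: 0.25128, 0.36707, 0.37344
Sum of the 9 terms: H(X,Y) = 2.6773 bits

Chain rule check:
  H(X) + H(Y|X) = 1.5489 + 1.1283 = 2.6772 bits
  H(X,Y) = 2.6773 bits
✓ Chain rule verified (Δ = 0.0001 is 4-dp rounding noise: each of the three values was rounded independently).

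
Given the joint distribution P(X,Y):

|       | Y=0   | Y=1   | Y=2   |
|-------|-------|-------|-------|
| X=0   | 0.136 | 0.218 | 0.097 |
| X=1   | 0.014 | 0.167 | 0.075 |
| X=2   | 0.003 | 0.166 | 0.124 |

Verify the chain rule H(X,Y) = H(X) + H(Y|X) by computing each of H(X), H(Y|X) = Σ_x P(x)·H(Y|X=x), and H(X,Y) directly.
H(X) = 1.5403 bits, H(Y|X) = 1.2831 bits, H(X,Y) = 2.8234 bits

Marginal of X (row sums):
  P(X=0) = 0.136 + 0.218 + 0.097 = 0.451
  P(X=1) = 0.014 + 0.167 + 0.075 = 0.256
  P(X=2) = 0.003 + 0.166 + 0.124 = 0.293
H(X) = -[0.451·log₂(0.451) + 0.256·log₂(0.256) + 0.293·log₂(0.293)]
  = 0.51811 + 0.50324 + 0.51891 = 1.5403 bits

H(Y|X) = Σ_x P(x)·H(Y|X=x):
  X=0: P(X=0) = 0.451, P(Y|X=0) = (136/451, 218/451, 97/451) → H(Y|X=0) = 1.50534
  X=1: P(X=1) = 0.256, P(Y|X=1) = (7/128, 167/256, 75/256) → H(Y|X=1) = 1.15022
  X=2: P(X=2) = 0.293, P(Y|X=2) = (3/293, 166/293, 124/293) → H(Y|X=2) = 1.05711
H(Y|X) = 0.451·1.50534 + 0.256·1.15022 + 0.293·1.05711 = 1.2831 bits

H(X,Y) = -Σ_{x,y} P(x,y) log₂ P(x,y). Per-cell terms -P(x,y)·log₂P(x,y):
  X=0: 0.39145, 0.47908, 0.32649
  X=1: 0.08622, 0.43121, 0.28027
  X=2: 0.02514, 0.43006, 0.37344
Sum of the 9 terms: H(X,Y) = 2.8234 bits

Chain rule check:
  H(X) + H(Y|X) = 1.5403 + 1.2831 = 2.8234 bits
  H(X,Y) = 2.8234 bits
✓ Chain rule verified.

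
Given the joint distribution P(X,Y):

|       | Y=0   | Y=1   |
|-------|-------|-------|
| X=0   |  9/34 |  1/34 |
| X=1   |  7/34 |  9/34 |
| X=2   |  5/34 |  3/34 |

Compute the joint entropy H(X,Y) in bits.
2.3500 bits

H(X,Y) = -Σ_{x,y} P(x,y) log₂ P(x,y). Per-cell terms -P(x,y)·log₂P(x,y):
  X=0: 0.50758, 0.14963
  X=1: 0.46943, 0.50758
  X=2: 0.40670, 0.30904
Sum of the 6 terms: H(X,Y) = 2.3500 bits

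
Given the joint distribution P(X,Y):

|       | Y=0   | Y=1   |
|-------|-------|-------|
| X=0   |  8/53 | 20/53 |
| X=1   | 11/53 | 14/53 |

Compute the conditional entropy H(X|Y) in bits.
0.9790 bits

H(X|Y) = H(X,Y) - H(Y)

H(X,Y) = -Σ_{x,y} P(x,y) log₂ P(x,y). Per-cell terms -P(x,y)·log₂P(x,y):
  X=0: 0.41176, 0.53056
  X=1: 0.47082, 0.50732
Sum of the 4 terms: H(X,Y) = 1.92046 bits

Marginal of Y (column sums):
  P(Y=0) = 8/53 + 11/53 = 19/53
  P(Y=1) = 20/53 + 14/53 = 34/53
H(Y) = -[(19/53)·log₂(19/53) + (34/53)·log₂(34/53)]
  = 0.53056 + 0.41086 = 0.94142 bits

H(X|Y) = H(X,Y) - H(Y) = 1.92046 - 0.94142 = 0.9790 bits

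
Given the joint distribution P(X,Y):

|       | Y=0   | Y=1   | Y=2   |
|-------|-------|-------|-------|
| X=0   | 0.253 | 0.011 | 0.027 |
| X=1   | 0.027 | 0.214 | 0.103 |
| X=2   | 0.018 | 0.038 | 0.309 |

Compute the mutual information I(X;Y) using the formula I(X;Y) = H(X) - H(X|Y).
0.6517 bits

I(X;Y) = H(X) - H(X|Y)

Marginal of X (row sums):
  P(X=0) = 0.253 + 0.011 + 0.027 = 0.291
  P(X=1) = 0.027 + 0.214 + 0.103 = 0.344
  P(X=2) = 0.018 + 0.038 + 0.309 = 0.365
H(X) = -[0.291·log₂(0.291) + 0.344·log₂(0.344) + 0.365·log₂(0.365)]
  = 0.518245 + 0.529595 + 0.530722 = 1.57856 bits

Marginal of Y (column sums):
  P(Y=0) = 0.253 + 0.027 + 0.018 = 0.298
  P(Y=1) = 0.011 + 0.214 + 0.038 = 0.263
  P(Y=2) = 0.027 + 0.103 + 0.309 = 0.439
H(X|Y) = Σ_y P(y)·H(X|Y=y):
  Y=0: P(Y=0) = 0.298, P(X|Y=0) = (253/298, 27/298, 9/149) → H(X|Y=0) = 0.758974
  Y=1: P(Y=1) = 0.263, P(X|Y=1) = (11/263, 214/263, 38/263) → H(X|Y=1) = 0.836832
  Y=2: P(Y=2) = 0.439, P(X|Y=2) = (27/439, 103/439, 309/439) → H(X|Y=2) = 1.094766
H(X|Y) = 0.298·0.758974 + 0.263·0.836832 + 0.439·1.094766 = 0.92686 bits

I(X;Y) = H(X) - H(X|Y) = 1.57856 - 0.92686 = 0.6517 bits

Cross-check via I(X;Y) = H(X) + H(Y) - H(X,Y): computing H(Y) from the column sums and H(X,Y) from the 9 cells in the same way gives H(Y) = 1.54866 bits and H(X,Y) = 2.47552 bits, so
I(X;Y) = 1.57856 + 1.54866 - 2.47552 = 0.6517 bits ✓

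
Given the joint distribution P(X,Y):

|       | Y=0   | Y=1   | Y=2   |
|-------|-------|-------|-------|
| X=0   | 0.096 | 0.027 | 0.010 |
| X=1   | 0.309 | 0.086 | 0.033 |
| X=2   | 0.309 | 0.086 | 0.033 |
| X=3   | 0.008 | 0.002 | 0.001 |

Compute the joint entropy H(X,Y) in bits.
2.5960 bits

H(X,Y) = -Σ_{x,y} P(x,y) log₂ P(x,y). Per-cell terms -P(x,y)·log₂P(x,y):
  X=0: 0.32456, 0.14069, 0.06644
  X=1: 0.52355, 0.30440, 0.16241
  X=2: 0.52355, 0.30440, 0.16241
  X=3: 0.05573, 0.01793, 0.00997
Sum of the 12 terms: H(X,Y) = 2.5960 bits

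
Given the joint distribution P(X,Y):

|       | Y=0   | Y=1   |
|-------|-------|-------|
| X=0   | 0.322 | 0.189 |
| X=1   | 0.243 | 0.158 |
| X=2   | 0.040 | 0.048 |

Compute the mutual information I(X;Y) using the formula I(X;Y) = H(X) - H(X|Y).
0.0068 bits

I(X;Y) = H(X) - H(X|Y)

Marginal of X (row sums):
  P(X=0) = 0.322 + 0.189 = 0.511
  P(X=1) = 0.243 + 0.158 = 0.401
  P(X=2) = 0.040 + 0.048 = 0.088
H(X) = -[0.511·log₂(0.511) + 0.401·log₂(0.401) + 0.088·log₂(0.088)]
  = 0.494957 + 0.528649 + 0.308559 = 1.332165 bits

Marginal of Y (column sums):
  P(Y=0) = 0.322 + 0.243 + 0.040 = 0.605
  P(Y=1) = 0.189 + 0.158 + 0.048 = 0.395
H(X|Y) = Σ_y P(y)·H(X|Y=y):
  Y=0: P(Y=0) = 0.605, P(X|Y=0) = (322/605, 243/605, 8/121) → H(X|Y=0) = 1.271929
  Y=1: P(Y=1) = 0.395, P(X|Y=1) = (189/395, 2/5, 48/395) → H(X|Y=1) = 1.407128
H(X|Y) = 0.605·1.271929 + 0.395·1.407128 = 1.325333 bits

I(X;Y) = H(X) - H(X|Y) = 1.332165 - 1.325333 = 0.0068 bits

Cross-check via I(X;Y) = H(X) + H(Y) - H(X,Y): computing H(Y) from the column sums and H(X,Y) from the 6 cells in the same way gives H(Y) = 0.967951 bits and H(X,Y) = 2.293283 bits, so
I(X;Y) = 1.332165 + 0.967951 - 2.293283 = 0.0068 bits ✓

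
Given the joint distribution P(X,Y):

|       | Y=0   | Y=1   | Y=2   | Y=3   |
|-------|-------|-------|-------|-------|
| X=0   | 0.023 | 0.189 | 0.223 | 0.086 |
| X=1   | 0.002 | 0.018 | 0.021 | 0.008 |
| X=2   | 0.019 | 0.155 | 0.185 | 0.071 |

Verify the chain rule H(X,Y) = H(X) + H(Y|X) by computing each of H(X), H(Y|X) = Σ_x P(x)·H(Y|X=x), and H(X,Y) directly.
H(X) = 1.2268 bits, H(Y|X) = 1.6816 bits, H(X,Y) = 2.9085 bits

Marginal of X (row sums):
  P(X=0) = 0.023 + 0.189 + 0.223 + 0.086 = 0.521
  P(X=1) = 0.002 + 0.018 + 0.021 + 0.008 = 0.049
  P(X=2) = 0.019 + 0.155 + 0.185 + 0.071 = 0.430
H(X) = -[0.521·log₂(0.521) + 0.049·log₂(0.049) + 0.430·log₂(0.430)]
  = 0.49008 + 0.21320 + 0.52356 = 1.2268 bits

H(Y|X) = Σ_x P(x)·H(Y|X=x):
  X=0: P(X=0) = 0.521, P(Y|X=0) = (23/521, 189/521, 223/521, 86/521) → H(Y|X=0) = 1.68240
  X=1: P(X=1) = 0.049, P(Y|X=1) = (2/49, 18/49, 3/7, 8/49) → H(Y|X=1) = 1.66987
  X=2: P(X=2) = 0.430, P(Y|X=2) = (19/430, 31/86, 37/86, 71/430) → H(Y|X=2) = 1.68204
H(Y|X) = 0.521·1.68240 + 0.049·1.66987 + 0.430·1.68204 = 1.6816 bits

H(X,Y) = -Σ_{x,y} P(x,y) log₂ P(x,y). Per-cell terms -P(x,y)·log₂P(x,y):
  X=0: 0.12517, 0.45427, 0.48277, 0.30440
  X=1: 0.01793, 0.10433, 0.11704, 0.05573
  X=2: 0.10864, 0.41690, 0.45036, 0.27094
Sum of the 12 terms: H(X,Y) = 2.9085 bits

Chain rule check:
  H(X) + H(Y|X) = 1.2268 + 1.6816 = 2.9084 bits
  H(X,Y) = 2.9085 bits
✓ Chain rule verified (Δ = 0.0001 is 4-dp rounding noise: each of the three values was rounded independently).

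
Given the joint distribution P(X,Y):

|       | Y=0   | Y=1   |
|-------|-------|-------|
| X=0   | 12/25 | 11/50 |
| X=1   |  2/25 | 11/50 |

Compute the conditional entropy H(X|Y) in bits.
0.7713 bits

H(X|Y) = H(X,Y) - H(Y)

H(X,Y) = -Σ_{x,y} P(x,y) log₂ P(x,y). Per-cell terms -P(x,y)·log₂P(x,y):
  X=0: 0.50827, 0.48057
  X=1: 0.29151, 0.48057
Sum of the 4 terms: H(X,Y) = 1.7609 bits

Marginal of Y (column sums):
  P(Y=0) = 12/25 + 2/25 = 14/25
  P(Y=1) = 11/50 + 11/50 = 11/25
H(Y) = -[(14/25)·log₂(14/25) + (11/25)·log₂(11/25)]
  = 0.46844 + 0.52115 = 0.9896 bits

H(X|Y) = H(X,Y) - H(Y) = 1.7609 - 0.9896 = 0.7713 bits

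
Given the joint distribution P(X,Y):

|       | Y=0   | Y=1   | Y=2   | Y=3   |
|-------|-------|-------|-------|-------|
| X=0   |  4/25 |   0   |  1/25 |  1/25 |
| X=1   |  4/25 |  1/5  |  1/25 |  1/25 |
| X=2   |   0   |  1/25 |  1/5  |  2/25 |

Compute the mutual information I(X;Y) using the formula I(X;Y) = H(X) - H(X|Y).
0.5036 bits

I(X;Y) = H(X) - H(X|Y)

Marginal of X (row sums):
  P(X=0) = 4/25 + 0 + 1/25 + 1/25 = 6/25
  P(X=1) = 4/25 + 1/5 + 1/25 + 1/25 = 11/25
  P(X=2) = 0 + 1/25 + 1/5 + 2/25 = 8/25
H(X) = -[(6/25)·log₂(6/25) + (11/25)·log₂(11/25) + (8/25)·log₂(8/25)]
  = 0.49413 + 0.52115 + 0.52603 = 1.5413 bits

Marginal of Y (column sums):
  P(Y=0) = 4/25 + 4/25 + 0 = 8/25
  P(Y=1) = 0 + 1/5 + 1/25 = 6/25
  P(Y=2) = 1/25 + 1/25 + 1/5 = 7/25
  P(Y=3) = 1/25 + 1/25 + 2/25 = 4/25
H(X|Y) = Σ_y P(y)·H(X|Y=y):
  Y=0: P(Y=0) = 8/25, P(X|Y=0) = (1/2, 1/2, 0) → H(X|Y=0) = 1.00000
  Y=1: P(Y=1) = 6/25, P(X|Y=1) = (0, 5/6, 1/6) → H(X|Y=1) = 0.65002
  Y=2: P(Y=2) = 7/25, P(X|Y=2) = (1/7, 1/7, 5/7) → H(X|Y=2) = 1.14883
  Y=3: P(Y=3) = 4/25, P(X|Y=3) = (1/4, 1/4, 1/2) → H(X|Y=3) = 1.50000
H(X|Y) = (8/25)·1.00000 + (6/25)·0.65002 + (7/25)·1.14883 + (4/25)·1.50000 = 1.0377 bits

I(X;Y) = H(X) - H(X|Y) = 1.5413 - 1.0377 = 0.5036 bits

Cross-check via I(X;Y) = H(X) + H(Y) - H(X,Y): computing H(Y) from the column sums and H(X,Y) from the 12 cells in the same way gives H(Y) = 1.9574 bits and H(X,Y) = 2.9951 bits, so
I(X;Y) = 1.5413 + 1.9574 - 2.9951 = 0.5036 bits ✓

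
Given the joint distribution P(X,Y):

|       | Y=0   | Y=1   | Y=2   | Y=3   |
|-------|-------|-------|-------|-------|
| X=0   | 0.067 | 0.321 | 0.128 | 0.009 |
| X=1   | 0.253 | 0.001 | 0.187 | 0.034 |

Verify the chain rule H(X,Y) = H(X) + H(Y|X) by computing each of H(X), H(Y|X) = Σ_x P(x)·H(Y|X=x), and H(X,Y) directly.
H(X) = 0.9982 bits, H(Y|X) = 1.3599 bits, H(X,Y) = 2.3581 bits

Marginal of X (row sums):
  P(X=0) = 0.067 + 0.321 + 0.128 + 0.009 = 0.525
  P(X=1) = 0.253 + 0.001 + 0.187 + 0.034 = 0.475
H(X) = -[0.525·log₂(0.525) + 0.475·log₂(0.475)]
  = 0.4880 + 0.5102 = 0.9982 bits

H(Y|X) = Σ_x P(x)·H(Y|X=x):
  X=0: P(X=0) = 0.525, P(Y|X=0) = (67/525, 107/175, 128/525, 3/175) → H(Y|X=0) = 1.4100
  X=1: P(X=1) = 0.475, P(Y|X=1) = (253/475, 1/475, 187/475, 34/475) → H(Y|X=1) = 1.3045
H(Y|X) = 0.525·1.4100 + 0.475·1.3045 = 1.3599 bits

H(X,Y) = -Σ_{x,y} P(x,y) log₂ P(x,y). Per-cell terms -P(x,y)·log₂P(x,y):
  X=0: 0.2613, 0.5262, 0.3796, 0.0612
  X=1: 0.5016, 0.0100, 0.4523, 0.1659
Sum of the 8 terms: H(X,Y) = 2.3581 bits

Chain rule check:
  H(X) + H(Y|X) = 0.9982 + 1.3599 = 2.3581 bits
  H(X,Y) = 2.3581 bits
✓ Chain rule verified.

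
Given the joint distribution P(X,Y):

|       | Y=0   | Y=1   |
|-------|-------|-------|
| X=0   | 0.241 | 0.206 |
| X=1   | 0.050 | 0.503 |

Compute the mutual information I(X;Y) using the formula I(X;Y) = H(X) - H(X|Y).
0.1829 bits

I(X;Y) = H(X) - H(X|Y)

Marginal of X (row sums):
  P(X=0) = 0.241 + 0.206 = 0.447
  P(X=1) = 0.050 + 0.503 = 0.553
H(X) = -[0.447·log₂(0.447) + 0.553·log₂(0.553)]
  = 0.5193 + 0.4726 = 0.9919 bits

Marginal of Y (column sums):
  P(Y=0) = 0.241 + 0.050 = 0.291
  P(Y=1) = 0.206 + 0.503 = 0.709
H(X|Y) = Σ_y P(y)·H(X|Y=y):
  Y=0: P(Y=0) = 0.291, P(X|Y=0) = (241/291, 50/291) → H(X|Y=0) = 0.6619
  Y=1: P(Y=1) = 0.709, P(X|Y=1) = (206/709, 503/709) → H(X|Y=1) = 0.8694
H(X|Y) = 0.291·0.6619 + 0.709·0.8694 = 0.8090 bits

I(X;Y) = H(X) - H(X|Y) = 0.9919 - 0.8090 = 0.1829 bits

Cross-check via I(X;Y) = H(X) + H(Y) - H(X,Y): computing H(Y) from the column sums and H(X,Y) from the 4 cells in the same way gives H(Y) = 0.8700 bits and H(X,Y) = 1.6790 bits, so
I(X;Y) = 0.9919 + 0.8700 - 1.6790 = 0.1829 bits ✓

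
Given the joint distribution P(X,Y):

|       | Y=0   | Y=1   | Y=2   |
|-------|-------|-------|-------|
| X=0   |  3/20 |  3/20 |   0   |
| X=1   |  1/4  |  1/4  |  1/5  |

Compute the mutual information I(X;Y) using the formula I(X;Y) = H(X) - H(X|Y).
0.1177 bits

I(X;Y) = H(X) - H(X|Y)

Marginal of X (row sums):
  P(X=0) = 3/20 + 3/20 + 0 = 3/10
  P(X=1) = 1/4 + 1/4 + 1/5 = 7/10
H(X) = -[(3/10)·log₂(3/10) + (7/10)·log₂(7/10)]
  = 0.521090 + 0.360201 = 0.88129 bits

Marginal of Y (column sums):
  P(Y=0) = 3/20 + 1/4 = 2/5
  P(Y=1) = 3/20 + 1/4 = 2/5
  P(Y=2) = 0 + 1/5 = 1/5
H(X|Y) = Σ_y P(y)·H(X|Y=y):
  Y=0: P(Y=0) = 2/5, P(X|Y=0) = (3/8, 5/8) → H(X|Y=0) = 0.954434
  Y=1: P(Y=1) = 2/5, P(X|Y=1) = (3/8, 5/8) → H(X|Y=1) = 0.954434
  Y=2: P(Y=2) = 1/5, P(X|Y=2) = (0, 1) → H(X|Y=2) = 0.000000
H(X|Y) = (2/5)·0.954434 + (2/5)·0.954434 + (1/5)·0.000000 = 0.76355 bits

I(X;Y) = H(X) - H(X|Y) = 0.88129 - 0.76355 = 0.1177 bits

Cross-check via I(X;Y) = H(X) + H(Y) - H(X,Y): computing H(Y) from the column sums and H(X,Y) from the 6 cells in the same way gives H(Y) = 1.52193 bits and H(X,Y) = 2.28548 bits, so
I(X;Y) = 0.88129 + 1.52193 - 2.28548 = 0.1177 bits ✓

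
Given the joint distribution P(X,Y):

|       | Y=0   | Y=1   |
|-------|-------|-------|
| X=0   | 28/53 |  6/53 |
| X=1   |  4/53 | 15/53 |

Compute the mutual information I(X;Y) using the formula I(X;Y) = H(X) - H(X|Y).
0.2712 bits

I(X;Y) = H(X) - H(X|Y)

Marginal of X (row sums):
  P(X=0) = 28/53 + 6/53 = 34/53
  P(X=1) = 4/53 + 15/53 = 19/53
H(X) = -[(34/53)·log₂(34/53) + (19/53)·log₂(19/53)]
  = 0.41086 + 0.53056 = 0.9414 bits

Marginal of Y (column sums):
  P(Y=0) = 28/53 + 4/53 = 32/53
  P(Y=1) = 6/53 + 15/53 = 21/53
H(X|Y) = Σ_y P(y)·H(X|Y=y):
  Y=0: P(Y=0) = 32/53, P(X|Y=0) = (7/8, 1/8) → H(X|Y=0) = 0.54356
  Y=1: P(Y=1) = 21/53, P(X|Y=1) = (2/7, 5/7) → H(X|Y=1) = 0.86312
H(X|Y) = (32/53)·0.54356 + (21/53)·0.86312 = 0.6702 bits

I(X;Y) = H(X) - H(X|Y) = 0.9414 - 0.6702 = 0.2712 bits

Cross-check via I(X;Y) = H(X) + H(Y) - H(X,Y): computing H(Y) from the column sums and H(X,Y) from the 4 cells in the same way gives H(Y) = 0.9687 bits and H(X,Y) = 1.6389 bits, so
I(X;Y) = 0.9414 + 0.9687 - 1.6389 = 0.2712 bits ✓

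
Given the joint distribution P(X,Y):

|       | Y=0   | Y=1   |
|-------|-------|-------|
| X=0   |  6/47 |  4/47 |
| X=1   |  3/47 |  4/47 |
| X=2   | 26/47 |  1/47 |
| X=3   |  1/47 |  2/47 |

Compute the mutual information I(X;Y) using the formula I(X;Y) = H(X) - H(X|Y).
0.2418 bits

I(X;Y) = H(X) - H(X|Y)

Marginal of X (row sums):
  P(X=0) = 6/47 + 4/47 = 10/47
  P(X=1) = 3/47 + 4/47 = 7/47
  P(X=2) = 26/47 + 1/47 = 27/47
  P(X=3) = 1/47 + 2/47 = 3/47
H(X) = -[(10/47)·log₂(10/47) + (7/47)·log₂(7/47) + (27/47)·log₂(27/47) + (3/47)·log₂(3/47)]
  = 0.47503 + 0.40916 + 0.45940 + 0.25338 = 1.5970 bits

Marginal of Y (column sums):
  P(Y=0) = 6/47 + 3/47 + 26/47 + 1/47 = 36/47
  P(Y=1) = 4/47 + 4/47 + 1/47 + 2/47 = 11/47
H(X|Y) = Σ_y P(y)·H(X|Y=y):
  Y=0: P(Y=0) = 36/47, P(X|Y=0) = (1/6, 1/12, 13/18, 1/36) → H(X|Y=0) = 1.21226
  Y=1: P(Y=1) = 11/47, P(X|Y=1) = (4/11, 4/11, 1/11, 2/11) → H(X|Y=1) = 1.82307
H(X|Y) = (36/47)·1.21226 + (11/47)·1.82307 = 1.3552 bits

I(X;Y) = H(X) - H(X|Y) = 1.5970 - 1.3552 = 0.2418 bits

Cross-check via I(X;Y) = H(X) + H(Y) - H(X,Y): computing H(Y) from the column sums and H(X,Y) from the 8 cells in the same way gives H(Y) = 0.7850 bits and H(X,Y) = 2.1402 bits, so
I(X;Y) = 1.5970 + 0.7850 - 2.1402 = 0.2418 bits ✓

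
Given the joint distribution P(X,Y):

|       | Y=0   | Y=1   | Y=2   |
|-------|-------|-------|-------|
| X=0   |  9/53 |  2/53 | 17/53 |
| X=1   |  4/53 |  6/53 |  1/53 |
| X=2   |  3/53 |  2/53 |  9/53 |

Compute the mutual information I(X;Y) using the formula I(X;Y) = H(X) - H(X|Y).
0.2043 bits

I(X;Y) = H(X) - H(X|Y)

Marginal of X (row sums):
  P(X=0) = 9/53 + 2/53 + 17/53 = 28/53
  P(X=1) = 4/53 + 6/53 + 1/53 = 11/53
  P(X=2) = 3/53 + 2/53 + 9/53 = 14/53
H(X) = -[(28/53)·log₂(28/53) + (11/53)·log₂(11/53) + (14/53)·log₂(14/53)]
  = 0.48634 + 0.47082 + 0.50732 = 1.4645 bits

Marginal of Y (column sums):
  P(Y=0) = 9/53 + 4/53 + 3/53 = 16/53
  P(Y=1) = 2/53 + 6/53 + 2/53 = 10/53
  P(Y=2) = 17/53 + 1/53 + 9/53 = 27/53
H(X|Y) = Σ_y P(y)·H(X|Y=y):
  Y=0: P(Y=0) = 16/53, P(X|Y=0) = (9/16, 1/4, 3/16) → H(X|Y=0) = 1.41974
  Y=1: P(Y=1) = 10/53, P(X|Y=1) = (1/5, 3/5, 1/5) → H(X|Y=1) = 1.37095
  Y=2: P(Y=2) = 27/53, P(X|Y=2) = (17/27, 1/27, 1/3) → H(X|Y=2) = 1.12466
H(X|Y) = (16/53)·1.41974 + (10/53)·1.37095 + (27/53)·1.12466 = 1.2602 bits

I(X;Y) = H(X) - H(X|Y) = 1.4645 - 1.2602 = 0.2043 bits

Cross-check via I(X;Y) = H(X) + H(Y) - H(X,Y): computing H(Y) from the column sums and H(X,Y) from the 9 cells in the same way gives H(Y) = 1.4713 bits and H(X,Y) = 2.7315 bits, so
I(X;Y) = 1.4645 + 1.4713 - 2.7315 = 0.2043 bits ✓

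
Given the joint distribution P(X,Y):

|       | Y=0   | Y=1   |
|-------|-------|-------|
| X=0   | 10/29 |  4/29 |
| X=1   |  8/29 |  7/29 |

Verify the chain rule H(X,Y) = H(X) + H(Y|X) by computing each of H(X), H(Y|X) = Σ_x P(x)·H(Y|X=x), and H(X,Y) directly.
H(X) = 0.9991 bits, H(Y|X) = 0.9323 bits, H(X,Y) = 1.9314 bits

Marginal of X (row sums):
  P(X=0) = 10/29 + 4/29 = 14/29
  P(X=1) = 8/29 + 7/29 = 15/29
H(X) = -[(14/29)·log₂(14/29) + (15/29)·log₂(15/29)]
  = 0.5072 + 0.4919 = 0.9991 bits

H(Y|X) = Σ_x P(x)·H(Y|X=x):
  X=0: P(X=0) = 14/29, P(Y|X=0) = (5/7, 2/7) → H(Y|X=0) = 0.8631
  X=1: P(X=1) = 15/29, P(Y|X=1) = (8/15, 7/15) → H(Y|X=1) = 0.9968
H(Y|X) = (14/29)·0.8631 + (15/29)·0.9968 = 0.9323 bits

H(X,Y) = -Σ_{x,y} P(x,y) log₂ P(x,y). Per-cell terms -P(x,y)·log₂P(x,y):
  X=0: 0.5297, 0.3942
  X=1: 0.5125, 0.4950
Sum of the 4 terms: H(X,Y) = 1.9314 bits

Chain rule check:
  H(X) + H(Y|X) = 0.9991 + 0.9323 = 1.9314 bits
  H(X,Y) = 1.9314 bits
✓ Chain rule verified.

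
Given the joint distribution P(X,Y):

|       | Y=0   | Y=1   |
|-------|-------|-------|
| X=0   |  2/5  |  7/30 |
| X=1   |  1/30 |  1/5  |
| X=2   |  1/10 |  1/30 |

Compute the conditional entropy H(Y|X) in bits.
0.8475 bits

H(Y|X) = H(X,Y) - H(X)

H(X,Y) = -Σ_{x,y} P(x,y) log₂ P(x,y). Per-cell terms -P(x,y)·log₂P(x,y):
  X=0: 0.5287712, 0.4898917
  X=1: 0.1635630, 0.4643856
  X=2: 0.3321928, 0.1635630
Sum of the 6 terms: H(X,Y) = 2.142367 bits

Marginal of X (row sums):
  P(X=0) = 2/5 + 7/30 = 19/30
  P(X=1) = 1/30 + 1/5 = 7/30
  P(X=2) = 1/10 + 1/30 = 2/15
H(X) = -[(19/30)·log₂(19/30) + (7/30)·log₂(7/30) + (2/15)·log₂(2/15)]
  = 0.4173433 + 0.4898917 + 0.3875854 = 1.294820 bits

H(Y|X) = H(X,Y) - H(X) = 2.142367 - 1.294820 = 0.8475 bits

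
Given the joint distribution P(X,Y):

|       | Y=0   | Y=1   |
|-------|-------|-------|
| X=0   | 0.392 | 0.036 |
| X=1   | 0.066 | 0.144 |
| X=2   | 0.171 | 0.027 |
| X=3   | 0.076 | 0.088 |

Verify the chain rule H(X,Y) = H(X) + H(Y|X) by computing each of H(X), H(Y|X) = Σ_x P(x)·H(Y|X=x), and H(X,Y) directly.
H(X) = 1.8872 bits, H(Y|X) = 0.6440 bits, H(X,Y) = 2.5312 bits

Marginal of X (row sums):
  P(X=0) = 0.392 + 0.036 = 0.428
  P(X=1) = 0.066 + 0.144 = 0.210
  P(X=2) = 0.171 + 0.027 = 0.198
  P(X=3) = 0.076 + 0.088 = 0.164
H(X) = -[0.428·log₂(0.428) + 0.210·log₂(0.210) + 0.198·log₂(0.198) + 0.164·log₂(0.164)]
  = 0.52401 + 0.47282 + 0.46261 + 0.42775 = 1.8872 bits

H(Y|X) = Σ_x P(x)·H(Y|X=x):
  X=0: P(X=0) = 0.428, P(Y|X=0) = (98/107, 9/107) → H(Y|X=0) = 0.41651
  X=1: P(X=1) = 0.210, P(Y|X=1) = (11/35, 24/35) → H(Y|X=1) = 0.89806
  X=2: P(X=2) = 0.198, P(Y|X=2) = (19/22, 3/22) → H(Y|X=2) = 0.57464
  X=3: P(X=3) = 0.164, P(Y|X=3) = (19/41, 22/41) → H(Y|X=3) = 0.99613
H(Y|X) = 0.428·0.41651 + 0.210·0.89806 + 0.198·0.57464 + 0.164·0.99613 = 0.6440 bits

H(X,Y) = -Σ_{x,y} P(x,y) log₂ P(x,y). Per-cell terms -P(x,y)·log₂P(x,y):
  X=0: 0.52962, 0.17265
  X=1: 0.25881, 0.40260
  X=2: 0.43570, 0.14069
  X=3: 0.28256, 0.30856
Sum of the 8 terms: H(X,Y) = 2.5312 bits

Chain rule check:
  H(X) + H(Y|X) = 1.8872 + 0.6440 = 2.5312 bits
  H(X,Y) = 2.5312 bits
✓ Chain rule verified.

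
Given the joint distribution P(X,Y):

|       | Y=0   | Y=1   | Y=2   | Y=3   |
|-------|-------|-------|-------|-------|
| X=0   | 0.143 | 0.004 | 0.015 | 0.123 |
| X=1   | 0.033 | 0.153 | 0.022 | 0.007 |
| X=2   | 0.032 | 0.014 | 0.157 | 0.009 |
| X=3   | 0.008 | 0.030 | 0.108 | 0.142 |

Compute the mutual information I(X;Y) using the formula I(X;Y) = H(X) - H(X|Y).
0.6399 bits

I(X;Y) = H(X) - H(X|Y)

Marginal of X (row sums):
  P(X=0) = 0.143 + 0.004 + 0.015 + 0.123 = 0.285
  P(X=1) = 0.033 + 0.153 + 0.022 + 0.007 = 0.215
  P(X=2) = 0.032 + 0.014 + 0.157 + 0.009 = 0.212
  P(X=3) = 0.008 + 0.030 + 0.108 + 0.142 = 0.288
H(X) = -[0.285·log₂(0.285) + 0.215·log₂(0.215) + 0.212·log₂(0.212) + 0.288·log₂(0.288)]
  = 0.5161 + 0.4768 + 0.4744 + 0.5172 = 1.9845 bits

Marginal of Y (column sums):
  P(Y=0) = 0.143 + 0.033 + 0.032 + 0.008 = 0.216
  P(Y=1) = 0.004 + 0.153 + 0.014 + 0.030 = 0.201
  P(Y=2) = 0.015 + 0.022 + 0.157 + 0.108 = 0.302
  P(Y=3) = 0.123 + 0.007 + 0.009 + 0.142 = 0.281
H(X|Y) = Σ_y P(y)·H(X|Y=y):
  Y=0: P(Y=0) = 0.216, P(X|Y=0) = (143/216, 11/72, 4/27, 1/27) → H(X|Y=0) = 1.3923
  Y=1: P(Y=1) = 0.201, P(X|Y=1) = (4/201, 51/67, 14/201, 10/67) → H(X|Y=1) = 1.0894
  Y=2: P(Y=2) = 0.302, P(X|Y=2) = (15/302, 11/151, 157/302, 54/151) → H(X|Y=2) = 1.5116
  Y=3: P(Y=3) = 0.281, P(X|Y=3) = (123/281, 7/281, 9/281, 142/281) → H(X|Y=3) = 1.3110
H(X|Y) = 0.216·1.3923 + 0.201·1.0894 + 0.302·1.5116 + 0.281·1.3110 = 1.3446 bits

I(X;Y) = H(X) - H(X|Y) = 1.9845 - 1.3446 = 0.6399 bits

Cross-check via I(X;Y) = H(X) + H(Y) - H(X,Y): computing H(Y) from the column sums and H(X,Y) from the 16 cells in the same way gives H(Y) = 1.9791 bits and H(X,Y) = 3.3237 bits, so
I(X;Y) = 1.9845 + 1.9791 - 3.3237 = 0.6399 bits ✓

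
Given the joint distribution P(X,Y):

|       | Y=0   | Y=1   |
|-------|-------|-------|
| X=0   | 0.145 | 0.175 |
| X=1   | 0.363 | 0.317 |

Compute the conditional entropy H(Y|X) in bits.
0.9957 bits

H(Y|X) = H(X,Y) - H(X)

H(X,Y) = -Σ_{x,y} P(x,y) log₂ P(x,y). Per-cell terms -P(x,y)·log₂P(x,y):
  X=0: 0.40395, 0.44005
  X=1: 0.53069, 0.52541
Sum of the 4 terms: H(X,Y) = 1.9001 bits

Marginal of X (row sums):
  P(X=0) = 0.145 + 0.175 = 0.320
  P(X=1) = 0.363 + 0.317 = 0.680
H(X) = -[0.320·log₂(0.320) + 0.680·log₂(0.680)]
  = 0.52603 + 0.37835 = 0.9044 bits

H(Y|X) = H(X,Y) - H(X) = 1.9001 - 0.9044 = 0.9957 bits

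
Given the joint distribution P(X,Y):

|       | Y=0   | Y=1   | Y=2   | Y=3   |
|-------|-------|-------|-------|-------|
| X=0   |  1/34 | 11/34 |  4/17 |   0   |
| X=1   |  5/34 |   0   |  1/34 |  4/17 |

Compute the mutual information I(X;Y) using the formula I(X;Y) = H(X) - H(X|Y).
0.7295 bits

I(X;Y) = H(X) - H(X|Y)

Marginal of X (row sums):
  P(X=0) = 1/34 + 11/34 + 4/17 + 0 = 10/17
  P(X=1) = 5/34 + 0 + 1/34 + 4/17 = 7/17
H(X) = -[(10/17)·log₂(10/17) + (7/17)·log₂(7/17)]
  = 0.4503 + 0.5271 = 0.9774 bits

Marginal of Y (column sums):
  P(Y=0) = 1/34 + 5/34 = 3/17
  P(Y=1) = 11/34 + 0 = 11/34
  P(Y=2) = 4/17 + 1/34 = 9/34
  P(Y=3) = 0 + 4/17 = 4/17
H(X|Y) = Σ_y P(y)·H(X|Y=y):
  Y=0: P(Y=0) = 3/17, P(X|Y=0) = (1/6, 5/6) → H(X|Y=0) = 0.6500
  Y=1: P(Y=1) = 11/34, P(X|Y=1) = (1, 0) → H(X|Y=1) = 0.0000
  Y=2: P(Y=2) = 9/34, P(X|Y=2) = (8/9, 1/9) → H(X|Y=2) = 0.5033
  Y=3: P(Y=3) = 4/17, P(X|Y=3) = (0, 1) → H(X|Y=3) = 0.0000
H(X|Y) = (3/17)·0.6500 + (11/34)·0.0000 + (9/34)·0.5033 + (4/17)·0.0000 = 0.2479 bits

I(X;Y) = H(X) - H(X|Y) = 0.9774 - 0.2479 = 0.7295 bits

Cross-check via I(X;Y) = H(X) + H(Y) - H(X,Y): computing H(Y) from the column sums and H(X,Y) from the 8 cells in the same way gives H(Y) = 1.9671 bits and H(X,Y) = 2.2150 bits, so
I(X;Y) = 0.9774 + 1.9671 - 2.2150 = 0.7295 bits ✓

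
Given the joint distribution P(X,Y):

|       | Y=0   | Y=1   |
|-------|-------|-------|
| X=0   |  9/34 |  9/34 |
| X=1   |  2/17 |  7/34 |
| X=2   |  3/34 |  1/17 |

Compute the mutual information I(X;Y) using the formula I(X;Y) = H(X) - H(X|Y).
0.0194 bits

I(X;Y) = H(X) - H(X|Y)

Marginal of X (row sums):
  P(X=0) = 9/34 + 9/34 = 9/17
  P(X=1) = 2/17 + 7/34 = 11/34
  P(X=2) = 3/34 + 1/17 = 5/34
H(X) = -[(9/17)·log₂(9/17) + (11/34)·log₂(11/34) + (5/34)·log₂(5/34)]
  = 0.4858 + 0.5267 + 0.4067 = 1.4192 bits

Marginal of Y (column sums):
  P(Y=0) = 9/34 + 2/17 + 3/34 = 8/17
  P(Y=1) = 9/34 + 7/34 + 1/17 = 9/17
H(X|Y) = Σ_y P(y)·H(X|Y=y):
  Y=0: P(Y=0) = 8/17, P(X|Y=0) = (9/16, 1/4, 3/16) → H(X|Y=0) = 1.4197
  Y=1: P(Y=1) = 9/17, P(X|Y=1) = (1/2, 7/18, 1/9) → H(X|Y=1) = 1.3821
H(X|Y) = (8/17)·1.4197 + (9/17)·1.3821 = 1.3998 bits

I(X;Y) = H(X) - H(X|Y) = 1.4192 - 1.3998 = 0.0194 bits

Cross-check via I(X;Y) = H(X) + H(Y) - H(X,Y): computing H(Y) from the column sums and H(X,Y) from the 6 cells in the same way gives H(Y) = 0.9975 bits and H(X,Y) = 2.3973 bits, so
I(X;Y) = 1.4192 + 0.9975 - 2.3973 = 0.0194 bits ✓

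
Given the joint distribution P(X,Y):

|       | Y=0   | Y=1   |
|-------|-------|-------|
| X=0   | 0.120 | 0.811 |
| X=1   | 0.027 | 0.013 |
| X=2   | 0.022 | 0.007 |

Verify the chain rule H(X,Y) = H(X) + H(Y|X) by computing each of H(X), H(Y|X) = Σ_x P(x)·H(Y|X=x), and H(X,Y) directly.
H(X) = 0.4299 bits, H(Y|X) = 0.5757 bits, H(X,Y) = 1.0056 bits

Marginal of X (row sums):
  P(X=0) = 0.120 + 0.811 = 0.931
  P(X=1) = 0.027 + 0.013 = 0.040
  P(X=2) = 0.022 + 0.007 = 0.029
H(X) = -[0.931·log₂(0.931) + 0.040·log₂(0.040) + 0.029·log₂(0.029)]
  = 0.09603 + 0.18575 + 0.14813 = 0.4299 bits

H(Y|X) = Σ_x P(x)·H(Y|X=x):
  X=0: P(X=0) = 0.931, P(Y|X=0) = (120/931, 811/931) → H(Y|X=0) = 0.55440
  X=1: P(X=1) = 0.040, P(Y|X=1) = (27/40, 13/40) → H(Y|X=1) = 0.90974
  X=2: P(X=2) = 0.029, P(Y|X=2) = (22/29, 7/29) → H(Y|X=2) = 0.79733
H(Y|X) = 0.931·0.55440 + 0.040·0.90974 + 0.029·0.79733 = 0.5757 bits

H(X,Y) = -Σ_{x,y} P(x,y) log₂ P(x,y). Per-cell terms -P(x,y)·log₂P(x,y):
  X=0: 0.36707, 0.24511
  X=1: 0.14069, 0.08145
  X=2: 0.12114, 0.05011
Sum of the 6 terms: H(X,Y) = 1.0056 bits

Chain rule check:
  H(X) + H(Y|X) = 0.4299 + 0.5757 = 1.0056 bits
  H(X,Y) = 1.0056 bits
✓ Chain rule verified.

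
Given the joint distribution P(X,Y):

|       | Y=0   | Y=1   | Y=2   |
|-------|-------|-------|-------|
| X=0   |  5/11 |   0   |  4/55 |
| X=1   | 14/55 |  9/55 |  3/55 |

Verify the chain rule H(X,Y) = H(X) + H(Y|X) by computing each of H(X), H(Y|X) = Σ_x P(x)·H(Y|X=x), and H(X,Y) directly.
H(X) = 0.9979 bits, H(Y|X) = 0.9529 bits, H(X,Y) = 1.9507 bits

Marginal of X (row sums):
  P(X=0) = 5/11 + 0 + 4/55 = 29/55
  P(X=1) = 14/55 + 9/55 + 3/55 = 26/55
H(X) = -[(29/55)·log₂(29/55) + (26/55)·log₂(26/55)]
  = 0.4869 + 0.5110 = 0.9979 bits

H(Y|X) = Σ_x P(x)·H(Y|X=x):
  X=0: P(X=0) = 29/55, P(Y|X=0) = (25/29, 0, 4/29) → H(Y|X=0) = 0.5788
  X=1: P(X=1) = 26/55, P(Y|X=1) = (7/13, 9/26, 3/26) → H(Y|X=1) = 1.3702
H(Y|X) = (29/55)·0.5788 + (26/55)·1.3702 = 0.9529 bits

H(X,Y) = -Σ_{x,y} P(x,y) log₂ P(x,y). Per-cell terms -P(x,y)·log₂P(x,y):
  X=0: 0.5170, 0.0000, 0.2750
  X=1: 0.5025, 0.4273, 0.2289
  (cells with P = 0 contribute 0)
Sum of the 6 terms: H(X,Y) = 1.9507 bits

Chain rule check:
  H(X) + H(Y|X) = 0.9979 + 0.9529 = 1.9508 bits
  H(X,Y) = 1.9507 bits
✓ Chain rule verified (Δ = 0.0001 is 4-dp rounding noise: each of the three values was rounded independently).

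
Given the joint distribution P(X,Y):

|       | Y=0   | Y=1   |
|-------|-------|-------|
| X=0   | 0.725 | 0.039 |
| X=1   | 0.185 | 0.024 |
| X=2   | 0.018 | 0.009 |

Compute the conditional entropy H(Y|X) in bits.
0.3545 bits

H(Y|X) = H(X,Y) - H(X)

H(X,Y) = -Σ_{x,y} P(x,y) log₂ P(x,y). Per-cell terms -P(x,y)·log₂P(x,y):
  X=0: 0.3364, 0.1825
  X=1: 0.4504, 0.1291
  X=2: 0.1043, 0.0612
Sum of the 6 terms: H(X,Y) = 1.2639 bits

Marginal of X (row sums):
  P(X=0) = 0.725 + 0.039 = 0.764
  P(X=1) = 0.185 + 0.024 = 0.209
  P(X=2) = 0.018 + 0.009 = 0.027
H(X) = -[0.764·log₂(0.764) + 0.209·log₂(0.209) + 0.027·log₂(0.027)]
  = 0.2967 + 0.4720 + 0.1407 = 0.9094 bits

H(Y|X) = H(X,Y) - H(X) = 1.2639 - 0.9094 = 0.3545 bits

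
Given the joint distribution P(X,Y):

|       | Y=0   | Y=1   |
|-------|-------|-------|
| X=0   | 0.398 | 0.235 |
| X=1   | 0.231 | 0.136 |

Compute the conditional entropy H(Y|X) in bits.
0.9514 bits

H(Y|X) = H(X,Y) - H(X)

H(X,Y) = -Σ_{x,y} P(x,y) log₂ P(x,y). Per-cell terms -P(x,y)·log₂P(x,y):
  X=0: 0.52901, 0.49098
  X=1: 0.48834, 0.39145
Sum of the 4 terms: H(X,Y) = 1.89978 bits

Marginal of X (row sums):
  P(X=0) = 0.398 + 0.235 = 0.633
  P(X=1) = 0.231 + 0.136 = 0.367
H(X) = -[0.633·log₂(0.633) + 0.367·log₂(0.367)]
  = 0.41760 + 0.53074 = 0.94834 bits

H(Y|X) = H(X,Y) - H(X) = 1.89978 - 0.94834 = 0.9514 bits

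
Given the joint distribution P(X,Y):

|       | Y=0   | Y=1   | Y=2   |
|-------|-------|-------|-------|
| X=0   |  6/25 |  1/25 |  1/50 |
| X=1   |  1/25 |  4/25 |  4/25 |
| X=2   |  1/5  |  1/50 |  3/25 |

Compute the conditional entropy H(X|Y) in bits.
1.2590 bits

H(X|Y) = H(X,Y) - H(Y)

H(X,Y) = -Σ_{x,y} P(x,y) log₂ P(x,y). Per-cell terms -P(x,y)·log₂P(x,y):
  X=0: 0.49413, 0.18575, 0.11288
  X=1: 0.18575, 0.42302, 0.42302
  X=2: 0.46439, 0.11288, 0.36707
Sum of the 9 terms: H(X,Y) = 2.7689 bits

Marginal of Y (column sums):
  P(Y=0) = 6/25 + 1/25 + 1/5 = 12/25
  P(Y=1) = 1/25 + 4/25 + 1/50 = 11/50
  P(Y=2) = 1/50 + 4/25 + 3/25 = 3/10
H(Y) = -[(12/25)·log₂(12/25) + (11/50)·log₂(11/50) + (3/10)·log₂(3/10)]
  = 0.50827 + 0.48057 + 0.52109 = 1.5099 bits

H(X|Y) = H(X,Y) - H(Y) = 2.7689 - 1.5099 = 1.2590 bits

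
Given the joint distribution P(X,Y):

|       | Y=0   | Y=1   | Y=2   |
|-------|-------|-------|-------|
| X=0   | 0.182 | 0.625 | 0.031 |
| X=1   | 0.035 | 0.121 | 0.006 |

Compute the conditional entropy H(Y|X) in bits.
0.9697 bits

H(Y|X) = H(X,Y) - H(X)

H(X,Y) = -Σ_{x,y} P(x,y) log₂ P(x,y). Per-cell terms -P(x,y)·log₂P(x,y):
  X=0: 0.447354, 0.423795, 0.155359
  X=1: 0.169278, 0.368677, 0.044285
Sum of the 6 terms: H(X,Y) = 1.60875 bits

Marginal of X (row sums):
  P(X=0) = 0.182 + 0.625 + 0.031 = 0.838
  P(X=1) = 0.035 + 0.121 + 0.006 = 0.162
H(X) = -[0.838·log₂(0.838) + 0.162·log₂(0.162)]
  = 0.213671 + 0.425401 = 0.63907 bits

H(Y|X) = H(X,Y) - H(X) = 1.60875 - 0.63907 = 0.9697 bits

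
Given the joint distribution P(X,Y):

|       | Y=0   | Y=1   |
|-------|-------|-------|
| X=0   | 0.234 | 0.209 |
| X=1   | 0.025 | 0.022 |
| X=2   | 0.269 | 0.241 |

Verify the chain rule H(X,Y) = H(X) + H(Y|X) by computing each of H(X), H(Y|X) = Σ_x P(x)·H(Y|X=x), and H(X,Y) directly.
H(X) = 1.2231 bits, H(Y|X) = 0.9977 bits, H(X,Y) = 2.2208 bits

Marginal of X (row sums):
  P(X=0) = 0.234 + 0.209 = 0.443
  P(X=1) = 0.025 + 0.022 = 0.047
  P(X=2) = 0.269 + 0.241 = 0.510
H(X) = -[0.443·log₂(0.443) + 0.047·log₂(0.047) + 0.510·log₂(0.510)]
  = 0.520357 + 0.207326 + 0.495430 = 1.2231 bits

H(Y|X) = Σ_x P(x)·H(Y|X=x):
  X=0: P(X=0) = 0.443, P(Y|X=0) = (234/443, 209/443) → H(Y|X=0) = 0.997701
  X=1: P(X=1) = 0.047, P(Y|X=1) = (25/47, 22/47) → H(Y|X=1) = 0.997059
  X=2: P(X=2) = 0.510, P(Y|X=2) = (269/510, 241/510) → H(Y|X=2) = 0.997825
H(Y|X) = 0.443·0.997701 + 0.047·0.997059 + 0.510·0.997825 = 0.9977 bits

H(X,Y) = -Σ_{x,y} P(x,y) log₂ P(x,y). Per-cell terms -P(x,y)·log₂P(x,y):
  X=0: 0.490328, 0.472011
  X=1: 0.133048, 0.121140
  X=2: 0.509573, 0.494748
Sum of the 6 terms: H(X,Y) = 2.2208 bits

Chain rule check:
  H(X) + H(Y|X) = 1.2231 + 0.9977 = 2.2208 bits
  H(X,Y) = 2.2208 bits
✓ Chain rule verified.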